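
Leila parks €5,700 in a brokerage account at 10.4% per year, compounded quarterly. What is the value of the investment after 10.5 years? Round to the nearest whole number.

Growth factor = (1 + 0.026)^42 ≈ 2.9389293943.
A ≈ 5,700 × 2.9389293943 ≈ 16,751.8975.

€16,752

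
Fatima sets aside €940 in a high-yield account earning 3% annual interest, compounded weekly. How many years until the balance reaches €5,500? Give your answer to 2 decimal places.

58.90 years

(1 + 0.000576923)^(52t) = 5,500/940 = 5.8511.
52t·ln(1 + 0.000576923) = ln(5.8511); 52t = 1.7666/0.000576757 ≈ 3063.0306.
t ≈ 58.9044 years.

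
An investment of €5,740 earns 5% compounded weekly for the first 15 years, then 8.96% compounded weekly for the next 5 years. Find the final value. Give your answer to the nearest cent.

€19,005.21

Phase 1: 5,740·(1 + 0.05/52)^780 ≈ 12,147.2021.
Phase 2: 12,147.2021·(1 + 0.0896/52)^260 ≈ 19,005.2135.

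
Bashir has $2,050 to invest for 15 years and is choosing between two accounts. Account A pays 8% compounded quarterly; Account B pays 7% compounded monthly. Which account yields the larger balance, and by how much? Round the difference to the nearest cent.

Account A growth factor: (1 + 0.02)^60 ≈ 3.281030788; balance ≈ 6,726.1131.
Account B growth factor: (1 + 0.07/12)^180 ≈ 2.848946731; balance ≈ 5,840.3408.
Account A is larger by 885.7723.

Account A, by $885.77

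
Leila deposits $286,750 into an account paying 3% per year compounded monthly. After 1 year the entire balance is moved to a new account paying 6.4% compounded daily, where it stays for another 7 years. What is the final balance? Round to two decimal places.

$462,447.97

After 1 years at 3%: 286,750 × 1.03041595691 ≈ 295,471.7756.
Then 7 years at 6.4%: 295,471.7756 × 1.56511722897 ≈ 462,447.9667.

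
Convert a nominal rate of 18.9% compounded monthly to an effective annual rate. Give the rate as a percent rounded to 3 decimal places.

20.626%

One year is 12 periods at 0.01575 each: (1 + 0.01575)^12 ≈ 1.206263.
EAR = 1.206263 − 1 ≈ 20.62629%.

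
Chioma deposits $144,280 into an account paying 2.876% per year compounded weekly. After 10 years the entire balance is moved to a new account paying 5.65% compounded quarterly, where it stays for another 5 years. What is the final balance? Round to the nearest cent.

After 10 years at 2.876%: 144,280 × 1.3331179166 ≈ 192,342.2530.
Then 5 years at 5.65%: 192,342.2530 × 1.32382256563 ≈ 254,627.0149.

$254,627.01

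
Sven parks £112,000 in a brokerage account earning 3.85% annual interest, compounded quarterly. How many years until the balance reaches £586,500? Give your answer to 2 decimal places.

We need (1 + 0.009625)^(4t) = 5.2366, so 4t = ln 5.2366 / ln 1.009625 ≈ 172.8446.
t ≈ 172.8446/4 = 43.2111 years.

43.21 years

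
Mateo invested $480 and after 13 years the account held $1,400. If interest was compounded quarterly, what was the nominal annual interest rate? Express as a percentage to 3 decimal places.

(1 + r/4)^52 = 1,400/480 = 2.91667.
1 + r/4 = 2.91667^(1/52) ≈ 1.020799, so r/4 ≈ 0.0207988.
r ≈ 4·0.0207988 = 8.31950%.

8.320%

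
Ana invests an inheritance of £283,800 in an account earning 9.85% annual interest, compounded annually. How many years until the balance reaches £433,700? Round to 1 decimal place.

4.5 years

(1 + 0.0985)^t = 433,700/283,800 = 1.5282.
t·ln(1 + 0.0985) = ln(1.5282); t = 0.42408/0.0939456 ≈ 4.5141.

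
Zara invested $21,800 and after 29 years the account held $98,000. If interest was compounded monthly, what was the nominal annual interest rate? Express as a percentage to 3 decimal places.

(1 + r/12)^348 = 98,000/21,800 = 4.49541.
1 + r/12 = 4.49541^(1/348) ≈ 1.004328, so r/12 ≈ 0.00432847.
r ≈ 12·0.00432847 = 5.19417%.

5.194%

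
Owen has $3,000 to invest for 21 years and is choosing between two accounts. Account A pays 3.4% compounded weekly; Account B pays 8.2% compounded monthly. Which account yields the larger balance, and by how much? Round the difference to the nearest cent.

Account B, by $10,564.09

A: (1 + 0.034/52)^1092 ≈ 2.041667097, so 3,000 × 2.041667097 ≈ 6,125.0013.
B: (1 + 0.082/12)^252 ≈ 5.563031347, so 3,000 × 5.563031347 ≈ 16,689.0940.
Difference ≈ 10,564.0927 in favor of B.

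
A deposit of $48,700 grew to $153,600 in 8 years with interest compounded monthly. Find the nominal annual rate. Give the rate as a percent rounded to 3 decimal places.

(1 + r/12)^96 = 153,600/48,700 = 3.154.
1 + r/12 = 3.154^(1/96) ≈ 1.012037, so r/12 ≈ 0.0120372.
r ≈ 12·0.0120372 = 14.44466%.

14.445%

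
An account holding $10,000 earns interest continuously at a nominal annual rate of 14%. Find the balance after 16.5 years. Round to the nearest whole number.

A = P·e^(rt) = 10,000·e^(0.14·16.5) = 10,000·e^2.31.
e^2.31 ≈ 10.074424655, so A ≈ 100,744.2466.

$100,744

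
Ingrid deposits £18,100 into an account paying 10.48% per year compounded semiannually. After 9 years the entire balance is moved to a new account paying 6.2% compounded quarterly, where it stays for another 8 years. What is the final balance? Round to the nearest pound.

£74,249

After 9 years at 10.48%: 18,100 × 2.5075818021 ≈ 45,387.2306.
Then 8 years at 6.2%: 45,387.2306 × 1.6359035231 ≈ 74,249.1305.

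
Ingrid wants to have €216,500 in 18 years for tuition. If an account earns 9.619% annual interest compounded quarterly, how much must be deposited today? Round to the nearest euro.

€39,121

Growth factor = (1 + 0.0240475)^72 ≈ 5.53410404777.
P = 216,500/5.53410404777 ≈ 39,121.0570.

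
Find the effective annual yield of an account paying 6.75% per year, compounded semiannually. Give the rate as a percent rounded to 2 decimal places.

6.86%

One year is 2 periods at 0.03375 each: (1 + 0.03375)^2 ≈ 1.068639.
EAR = 1.068639 − 1 ≈ 6.86391%.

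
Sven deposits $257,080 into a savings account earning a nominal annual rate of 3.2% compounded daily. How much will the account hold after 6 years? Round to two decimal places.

$311,493.63

Growth factor = (1 + 0.032/365)^2190 ≈ 1.21166031965.
A ≈ 257,080 × 1.21166031965 ≈ 311,493.6350.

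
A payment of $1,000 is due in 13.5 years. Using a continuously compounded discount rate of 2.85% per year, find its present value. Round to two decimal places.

P = A·e^(−rt) = 1,000·e^(−0.38475).
e^(−0.38475) ≈ 0.68062077, so P ≈ 680.6208.

$680.62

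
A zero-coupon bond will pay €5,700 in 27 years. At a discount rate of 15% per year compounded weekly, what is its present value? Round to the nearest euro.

€100

Growth factor = (1 + 0.15/52)^1404 ≈ 57.0637956.
P = 5,700/57.0637956 ≈ 99.8882.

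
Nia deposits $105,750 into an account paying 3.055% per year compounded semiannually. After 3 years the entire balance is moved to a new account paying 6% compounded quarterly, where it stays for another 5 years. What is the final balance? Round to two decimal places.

$155,992.38

Phase 1: 105,750·(1 + 0.015275)^6 ≈ 115,819.7251.
Phase 2: 115,819.7251·(1 + 0.015)^20 ≈ 155,992.3766.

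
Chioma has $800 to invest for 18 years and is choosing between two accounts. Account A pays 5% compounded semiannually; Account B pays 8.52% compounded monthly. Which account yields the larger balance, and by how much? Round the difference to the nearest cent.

A: (1 + 0.025)^36 ≈ 2.432535316, so 800 × 2.432535316 ≈ 1,946.0283.
B: (1 + 0.0071)^216 ≈ 4.609785622, so 800 × 4.609785622 ≈ 3,687.8285.
Difference ≈ 1,741.8002 in favor of B.

Account B, by $1,741.80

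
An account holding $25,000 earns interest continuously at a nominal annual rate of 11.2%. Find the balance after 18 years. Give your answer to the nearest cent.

$187,705.80

A = P·e^(rt) = 25,000·e^(0.112·18) = 25,000·e^2.016.
e^2.016 ≈ 7.5082318602, so A ≈ 187,705.7965.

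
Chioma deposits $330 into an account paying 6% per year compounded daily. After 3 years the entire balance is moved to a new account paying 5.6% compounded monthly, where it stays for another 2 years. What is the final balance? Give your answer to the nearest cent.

$441.78

Phase 1: 330·(1 + 0.06/365)^1095 ≈ 395.0759.
Phase 2: 395.0759·(1 + 0.056/12)^24 ≈ 441.7823.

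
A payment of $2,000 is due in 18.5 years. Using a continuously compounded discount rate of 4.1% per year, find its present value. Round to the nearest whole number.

P = A·e^(−rt) = 2,000·e^(−0.7585).
e^(−0.7585) ≈ 0.468368453, so P ≈ 936.7369.

$937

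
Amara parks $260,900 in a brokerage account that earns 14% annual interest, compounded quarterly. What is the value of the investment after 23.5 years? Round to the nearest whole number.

$6,620,137

Periodic rate = 14%/4 = 0.035; periods = 4·23.5 = 94.
A = 260,900·(1 + 0.035)^94 ≈ 260,900·25.37423049113 ≈ 6,620,136.7351.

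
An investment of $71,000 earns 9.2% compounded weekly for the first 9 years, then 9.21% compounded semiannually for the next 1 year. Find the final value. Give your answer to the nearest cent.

$177,681.14

After 9 years at 9.2%: 71,000 × 2.28706286182 ≈ 162,381.4632.
Then 1 years at 9.21%: 162,381.4632 × 1.0942206025 ≈ 177,681.1425.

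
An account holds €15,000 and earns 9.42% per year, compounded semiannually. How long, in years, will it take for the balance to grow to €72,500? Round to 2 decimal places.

We need (1 + 0.0471)^(2t) = 4.8333, so 2t = ln 4.8333 / ln 1.0471 ≈ 34.2326.
t ≈ 34.2326/2 = 17.1163 years.

17.12 years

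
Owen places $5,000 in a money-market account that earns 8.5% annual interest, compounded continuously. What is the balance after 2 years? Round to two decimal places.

$5,926.52

A = P·e^(rt) = 5,000·e^(0.085·2) = 5,000·e^0.17.
e^0.17 ≈ 1.185304851, so A ≈ 5,926.5243.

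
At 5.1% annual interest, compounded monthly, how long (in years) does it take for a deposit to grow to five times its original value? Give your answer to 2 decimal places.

31.62 years

(1 + 0.00425)^(12t) = 5.
12t = ln 5 / ln(1 + 0.00425) ≈ 1.6094/0.00424099 ≈ 379.4954.
t ≈ 31.6246.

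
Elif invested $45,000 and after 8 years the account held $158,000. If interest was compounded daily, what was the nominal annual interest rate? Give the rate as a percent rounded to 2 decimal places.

(1 + r/365)^2920 = 158,000/45,000 = 3.51111.
1 + r/365 = 3.51111^(1/2920) ≈ 1.00043, so r/365 ≈ 0.000430206.
r ≈ 365·0.000430206 = 15.70253%.

15.70%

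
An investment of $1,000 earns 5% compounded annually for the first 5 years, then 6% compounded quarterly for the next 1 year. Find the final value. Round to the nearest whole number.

Phase 1: 1,000·(1 + 0.05)^5 ≈ 1,276.2816.
Phase 2: 1,276.2816·(1 + 0.015)^4 ≈ 1,354.5987.

$1,355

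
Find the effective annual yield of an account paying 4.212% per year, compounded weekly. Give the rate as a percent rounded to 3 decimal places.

4.300%

EAR = (1 + 4.212%/52)^52 − 1 = (1 + 0.00081)^52 − 1.
(1 + 0.00081)^52 ≈ 1.043002, so EAR ≈ 4.30019%.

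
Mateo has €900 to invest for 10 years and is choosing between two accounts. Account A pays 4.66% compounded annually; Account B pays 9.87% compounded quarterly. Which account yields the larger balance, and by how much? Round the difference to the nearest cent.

Account B, by €966.88

Account A growth factor: (1 + 0.0466)^10 ≈ 1.576911441; balance ≈ 1,419.2203.
Account B growth factor: (1 + 0.024675)^40 ≈ 2.651219083; balance ≈ 2,386.0972.
Account B is larger by 966.8769.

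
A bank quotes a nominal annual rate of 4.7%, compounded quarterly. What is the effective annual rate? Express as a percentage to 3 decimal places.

4.783%

EAR = (1 + 4.7%/4)^4 − 1 = (1 + 0.01175)^4 − 1.
(1 + 0.01175)^4 ≈ 1.047835, so EAR ≈ 4.78349%.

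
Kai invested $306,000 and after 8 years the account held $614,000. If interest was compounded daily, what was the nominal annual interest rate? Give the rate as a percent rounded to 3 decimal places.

8.706%

The 2920-period growth factor is 614,000/306,000 = 2.00654.
r/365 = 2.00654^(1/2920) − 1 ≈ 0.000238525, so r ≈ 365·0.000238525 = 8.70616%.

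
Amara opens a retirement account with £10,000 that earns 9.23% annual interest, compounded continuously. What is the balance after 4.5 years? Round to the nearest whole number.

A = P·e^(rt) = 10,000·e^(0.0923·4.5) = 10,000·e^0.41535.
e^0.41535 ≈ 1.5149008632, so A ≈ 15,149.0086.

£15,149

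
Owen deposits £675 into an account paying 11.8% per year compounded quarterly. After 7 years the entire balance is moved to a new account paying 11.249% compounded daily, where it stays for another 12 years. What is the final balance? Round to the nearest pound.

Phase 1: 675·(1 + 0.0295)^28 ≈ 1,523.4970.
Phase 2: 1,523.4970·(1 + 0.11249/365)^4380 ≈ 5,874.8491.

£5,875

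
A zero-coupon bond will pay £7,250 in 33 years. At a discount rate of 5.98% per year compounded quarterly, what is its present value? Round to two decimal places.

Growth factor = (1 + 0.01495)^132 ≈ 7.09077204.
P = 7,250/7.09077204 ≈ 1,022.4557.

£1,022.46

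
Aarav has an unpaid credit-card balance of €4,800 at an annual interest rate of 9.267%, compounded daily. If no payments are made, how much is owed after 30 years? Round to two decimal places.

€77,351.74

Growth factor = (1 + 0.09267/365)^10950 ≈ 16.114945597.
A ≈ 4,800 × 16.114945597 ≈ 77,351.7389.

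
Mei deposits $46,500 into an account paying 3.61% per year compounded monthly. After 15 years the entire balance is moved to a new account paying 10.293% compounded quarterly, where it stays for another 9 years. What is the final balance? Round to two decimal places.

$199,295.99

After 15 years at 3.61%: 46,500 × 1.71718637621 ≈ 79,849.1665.
Then 9 years at 10.293%: 79,849.1665 × 2.49590576219 ≈ 199,295.9948.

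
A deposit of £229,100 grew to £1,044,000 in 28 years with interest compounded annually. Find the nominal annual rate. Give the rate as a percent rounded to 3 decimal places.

5.566%

The 28-period growth factor is 1,044,000/229,100 = 4.55696.
r = 4.55696^(1/28) − 1 ≈ 0.0556601, i.e. 5.56601%.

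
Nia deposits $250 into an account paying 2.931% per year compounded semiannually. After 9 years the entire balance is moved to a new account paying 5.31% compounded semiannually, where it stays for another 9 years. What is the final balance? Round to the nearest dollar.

Phase 1: 250·(1 + 0.014655)^18 ≈ 324.8413.
Phase 2: 324.8413·(1 + 0.02655)^18 ≈ 520.6108.

$521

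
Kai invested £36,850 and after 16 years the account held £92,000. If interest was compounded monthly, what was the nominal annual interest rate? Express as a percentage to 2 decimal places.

5.73%

(1 + r/12)^192 = 92,000/36,850 = 2.49661.
1 + r/12 = 2.49661^(1/192) ≈ 1.004777, so r/12 ≈ 0.00477665.
r ≈ 12·0.00477665 = 5.73198%.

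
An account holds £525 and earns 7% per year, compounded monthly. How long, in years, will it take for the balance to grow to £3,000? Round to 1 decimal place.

25.0 years

We need (1 + 0.00583333)^(12t) = 5.7143, so 12t = ln 5.7143 / ln 1.005833 ≈ 299.6654.
t ≈ 299.6654/12 = 24.9721 years.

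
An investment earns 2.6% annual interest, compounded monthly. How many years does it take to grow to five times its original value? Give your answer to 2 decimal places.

61.97 years

(1 + 0.00216667)^(12t) = 5.
12t = ln 5 / ln(1 + 0.00216667) ≈ 1.6094/0.00216432 ≈ 743.6219.
t ≈ 61.9685.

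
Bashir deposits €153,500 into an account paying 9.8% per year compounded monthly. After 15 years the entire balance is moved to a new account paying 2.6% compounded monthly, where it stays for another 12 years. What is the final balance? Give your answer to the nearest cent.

After 15 years at 9.8%: 153,500 × 4.32334747822 ≈ 663,633.8379.
Then 12 years at 2.6%: 663,633.8379 × 1.36569367645 ≈ 906,320.5359.

€906,320.54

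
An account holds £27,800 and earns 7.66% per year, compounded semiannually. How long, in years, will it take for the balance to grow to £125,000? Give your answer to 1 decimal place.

We need (1 + 0.0383)^(2t) = 4.4964, so 2t = ln 4.4964 / ln 1.0383 ≈ 39.9970.
t ≈ 39.9970/2 = 19.9985 years.

20.0 years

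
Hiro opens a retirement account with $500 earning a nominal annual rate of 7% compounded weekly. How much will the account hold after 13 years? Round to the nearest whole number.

Growth factor = (1 + 0.07/52)^676 ≈ 2.482802715.
A ≈ 500 × 2.482802715 ≈ 1,241.4014.

$1,241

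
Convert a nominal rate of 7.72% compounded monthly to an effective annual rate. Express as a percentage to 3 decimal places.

One year is 12 periods at 0.00643333 each: (1 + 0.00643333)^12 ≈ 1.079991.
EAR = 1.079991 − 1 ≈ 7.99910%.

7.999%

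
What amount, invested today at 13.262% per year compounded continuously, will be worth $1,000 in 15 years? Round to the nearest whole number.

P = A·e^(−rt) = 1,000·e^(−1.9893).
e^(−1.9893) ≈ 0.136791146, so P ≈ 136.7911.

$137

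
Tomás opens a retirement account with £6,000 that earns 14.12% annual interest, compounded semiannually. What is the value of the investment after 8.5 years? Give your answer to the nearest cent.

Periodic rate = 14.12%/2 = 0.0706; periods = 2·8.5 = 17.
A = 6,000·(1 + 0.0706)^17 ≈ 6,000·3.1890627429 ≈ 19,134.3765.

£19,134.38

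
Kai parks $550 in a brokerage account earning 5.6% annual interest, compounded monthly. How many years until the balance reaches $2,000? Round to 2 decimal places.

We need (1 + 0.00466667)^(12t) = 3.6364, so 12t = ln 3.6364 / ln 1.004667 ≈ 277.2845.
t ≈ 277.2845/12 = 23.1070 years.

23.11 years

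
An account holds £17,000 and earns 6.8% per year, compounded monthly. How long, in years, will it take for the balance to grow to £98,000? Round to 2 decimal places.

(1 + 0.00566667)^(12t) = 98,000/17,000 = 5.7647.
12t·ln(1 + 0.00566667) = ln(5.7647); 12t = 1.7518/0.00565067 ≈ 310.0081.
t ≈ 25.8340 years.

25.83 years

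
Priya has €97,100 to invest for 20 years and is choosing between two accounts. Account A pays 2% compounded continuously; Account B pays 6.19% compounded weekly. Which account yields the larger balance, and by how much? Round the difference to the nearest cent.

Account B, by €189,767.02

A: e^(0.02·20) = e^0.4 ≈ 1.49182469764, so 97,100 × 1.49182469764 ≈ 144,856.1781.
B: (1 + 0.0619/52)^1040 ≈ 3.44617091912, so 97,100 × 3.44617091912 ≈ 334,623.1962.
Difference ≈ 189,767.0181 in favor of B.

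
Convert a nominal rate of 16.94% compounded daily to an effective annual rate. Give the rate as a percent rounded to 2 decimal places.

18.45%

EAR = (1 + 16.94%/365)^365 − 1 = (1 + 0.00046411)^365 − 1.
(1 + 0.00046411)^365 ≈ 1.184547, so EAR ≈ 18.45473%.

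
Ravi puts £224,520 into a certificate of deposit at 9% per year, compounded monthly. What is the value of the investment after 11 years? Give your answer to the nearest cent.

£602,008.01

Periodic rate = 9%/12 = 0.0075; periods = 12·11 = 132.
A = 224,520·(1 + 0.0075)^132 ≈ 224,520·2.68131128071 ≈ 602,008.0087.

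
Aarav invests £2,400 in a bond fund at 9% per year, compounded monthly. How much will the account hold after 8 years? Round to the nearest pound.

Periodic rate = 9%/12 = 0.0075; periods = 12·8 = 96.
A = 2,400·(1 + 0.0075)^96 ≈ 2,400·2.048921228 ≈ 4,917.4109.

£4,917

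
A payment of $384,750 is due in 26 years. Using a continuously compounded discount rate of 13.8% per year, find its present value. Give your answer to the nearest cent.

P = A·e^(−rt) = 384,750·e^(−3.588).
e^(−3.588) ≈ 0.0276535823176, so P ≈ 10,639.7158.

$10,639.72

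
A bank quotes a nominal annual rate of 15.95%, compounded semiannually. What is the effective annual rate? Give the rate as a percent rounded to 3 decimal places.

EAR = (1 + 15.95%/2)^2 − 1 = (1 + 0.07975)^2 − 1.
(1 + 0.07975)^2 ≈ 1.16586, so EAR ≈ 16.58601%.

16.586%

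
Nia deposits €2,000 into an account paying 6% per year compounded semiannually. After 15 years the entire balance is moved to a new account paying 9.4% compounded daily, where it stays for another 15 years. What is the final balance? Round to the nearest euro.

Phase 1: 2,000·(1 + 0.03)^30 ≈ 4,854.5249.
Phase 2: 4,854.5249·(1 + 0.094/365)^5475 ≈ 19,880.3085.

€19,880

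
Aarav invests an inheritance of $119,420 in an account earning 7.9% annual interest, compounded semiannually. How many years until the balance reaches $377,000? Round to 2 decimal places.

14.84 years

We need (1 + 0.0395)^(2t) = 3.1569, so 2t = ln 3.1569 / ln 1.0395 ≈ 29.6748.
t ≈ 29.6748/2 = 14.8374 years.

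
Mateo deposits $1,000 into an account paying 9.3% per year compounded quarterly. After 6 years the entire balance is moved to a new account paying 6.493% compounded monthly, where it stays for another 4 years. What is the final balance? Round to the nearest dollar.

Phase 1: 1,000·(1 + 0.02325)^24 ≈ 1,736.0494.
Phase 2: 1,736.0494·(1 + 0.06493/12)^48 ≈ 2,249.3290.

$2,249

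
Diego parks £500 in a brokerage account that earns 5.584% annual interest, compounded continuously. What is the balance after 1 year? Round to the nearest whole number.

£529

A = P·e^(rt) = 500·e^(0.05584·1) = 500·e^0.05584.
e^0.05584 ≈ 1.05742848, so A ≈ 528.7142.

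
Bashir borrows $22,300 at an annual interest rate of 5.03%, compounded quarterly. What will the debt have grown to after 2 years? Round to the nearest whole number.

Growth factor = (1 + 0.012575)^8 ≈ 1.1051407812.
A ≈ 22,300 × 1.1051407812 ≈ 24,644.6394.

$24,645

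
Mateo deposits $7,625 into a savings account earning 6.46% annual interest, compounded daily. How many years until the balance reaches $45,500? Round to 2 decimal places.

We need (1 + 0.000176986)^(365t) = 5.9672, so 365t = ln 5.9672 / ln 1.000177 ≈ 10093.6516.
t ≈ 10093.6516/365 = 27.6538 years.

27.65 years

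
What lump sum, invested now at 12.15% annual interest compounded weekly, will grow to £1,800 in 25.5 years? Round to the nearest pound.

£82

Periodic rate = 12.15%/52 = 0.00233654; 1326 periods.
P = 1,800/(1 + 0.1215/52)^1326 ≈ 1,800/22.07920109 ≈ 81.5247.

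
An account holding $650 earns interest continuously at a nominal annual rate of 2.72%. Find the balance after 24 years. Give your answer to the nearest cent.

$1,248.59

A = P·e^(rt) = 650·e^(0.0272·24) = 650·e^0.6528.
e^0.6528 ≈ 1.920911859, so A ≈ 1,248.5927.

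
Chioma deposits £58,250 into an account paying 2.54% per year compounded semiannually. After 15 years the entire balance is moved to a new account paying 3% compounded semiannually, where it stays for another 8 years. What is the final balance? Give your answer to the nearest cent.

After 15 years at 2.54%: 58,250 × 1.460240197 ≈ 85,058.9915.
Then 8 years at 3%: 85,058.9915 × 1.26898554765 ≈ 107,938.6309.

£107,938.63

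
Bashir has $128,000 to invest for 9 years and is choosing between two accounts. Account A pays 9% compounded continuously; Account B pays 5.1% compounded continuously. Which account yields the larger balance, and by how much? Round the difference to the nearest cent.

Account A growth factor: e^(0.09·9) = e^0.81 ≈ 2.24790798668; balance ≈ 287,732.2223.
Account B growth factor: e^(0.051·9) = e^0.459 ≈ 1.58249070278; balance ≈ 202,558.8100.
Account A is larger by 85,173.4123.

Account A, by $85,173.41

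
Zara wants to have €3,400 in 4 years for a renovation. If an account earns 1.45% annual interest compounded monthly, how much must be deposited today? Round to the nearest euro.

€3,209

Growth factor = (1 + 0.0145/12)^48 ≈ 1.059677892.
P = 3,400/1.059677892 ≈ 3,208.5222.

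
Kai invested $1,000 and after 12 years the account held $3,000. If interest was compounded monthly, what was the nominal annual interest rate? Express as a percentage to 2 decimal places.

9.19%

The 144-period growth factor is 3,000/1,000 = 3.
r/12 = 3^(1/144) − 1 ≈ 0.00765843, so r ≈ 12·0.00765843 = 9.19011%.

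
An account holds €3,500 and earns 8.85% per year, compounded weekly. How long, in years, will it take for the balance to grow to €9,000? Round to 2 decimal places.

10.68 years

(1 + 0.00170192)^(52t) = 9,000/3,500 = 2.5714.
52t·ln(1 + 0.00170192) = ln(2.5714); 52t = 0.94446/0.00170048 ≈ 555.4100.
t ≈ 10.6810 years.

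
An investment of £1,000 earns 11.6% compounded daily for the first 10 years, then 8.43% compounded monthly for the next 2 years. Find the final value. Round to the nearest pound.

After 10 years at 11.6%: 1,000 × 3.189345458 ≈ 3,189.3455.
Then 2 years at 8.43%: 3,189.3455 × 1.182949092 ≈ 3,772.8333.

£3,773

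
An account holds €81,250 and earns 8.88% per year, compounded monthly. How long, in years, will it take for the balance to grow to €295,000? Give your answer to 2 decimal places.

We need (1 + 0.0074)^(12t) = 3.6308, so 12t = ln 3.6308 / ln 1.0074 ≈ 174.8932.
t ≈ 174.8932/12 = 14.5744 years.

14.57 years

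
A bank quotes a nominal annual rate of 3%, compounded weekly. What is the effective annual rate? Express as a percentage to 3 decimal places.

One year is 52 periods at 0.000576923 each: (1 + 0.000576923)^52 ≈ 1.030446.
EAR = 1.030446 − 1 ≈ 3.04456%.

3.045%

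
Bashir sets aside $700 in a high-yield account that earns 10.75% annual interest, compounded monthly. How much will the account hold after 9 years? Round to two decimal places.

Growth factor = (1 + 0.1075/12)^108 ≈ 2.620046629.
A ≈ 700 × 2.620046629 ≈ 1,834.0326.

$1,834.03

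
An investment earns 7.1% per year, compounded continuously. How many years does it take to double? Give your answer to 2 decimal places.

9.76 years

e^(0.071t) = 2, so 0.071t = ln 2 ≈ 0.69315.
t ≈ 0.69315/0.071 ≈ 9.7626.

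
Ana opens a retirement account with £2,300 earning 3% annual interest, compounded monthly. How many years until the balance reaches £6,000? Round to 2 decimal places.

We need (1 + 0.0025)^(12t) = 2.6087, so 12t = ln 2.6087 / ln 1.0025 ≈ 384.0194.
t ≈ 384.0194/12 = 32.0016 years.

32.00 years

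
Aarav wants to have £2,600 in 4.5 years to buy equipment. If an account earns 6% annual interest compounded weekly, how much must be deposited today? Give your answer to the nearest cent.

£1,985.10

Periodic rate = 6%/52 = 0.00115385; 234 periods.
P = 2,600/(1 + 0.06/52)^234 ≈ 2,600/1.309760571 ≈ 1,985.0956.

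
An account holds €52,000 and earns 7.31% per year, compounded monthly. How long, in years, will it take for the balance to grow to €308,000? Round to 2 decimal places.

We need (1 + 0.00609167)^(12t) = 5.9231, so 12t = ln 5.9231 / ln 1.006092 ≈ 292.9032.
t ≈ 292.9032/12 = 24.4086 years.

24.41 years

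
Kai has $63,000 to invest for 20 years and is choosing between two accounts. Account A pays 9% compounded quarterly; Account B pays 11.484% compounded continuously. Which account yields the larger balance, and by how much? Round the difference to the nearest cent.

Account A growth factor: (1 + 0.0225)^80 ≈ 5.93014529731; balance ≈ 373,599.1537.
Account B growth factor: e^(0.11484·20) = e^2.2968 ≈ 9.94231608434; balance ≈ 626,365.9133.
Account B is larger by 252,766.7596.

Account B, by $252,766.76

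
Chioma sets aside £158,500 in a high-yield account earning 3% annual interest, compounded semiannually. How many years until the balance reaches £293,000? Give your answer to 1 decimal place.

20.6 years

(1 + 0.015)^(2t) = 293,000/158,500 = 1.8486.
2t·ln(1 + 0.015) = ln(1.8486); 2t = 0.61442/0.0148886 ≈ 41.2676.
t ≈ 20.6338 years.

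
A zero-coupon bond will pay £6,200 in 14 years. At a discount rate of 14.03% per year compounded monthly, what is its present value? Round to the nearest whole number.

£880

Periodic rate = 14.03%/12 = 0.0116917; 168 periods.
P = 6,200/(1 + 0.1403/12)^168 ≈ 6,200/7.048440139 ≈ 879.6272.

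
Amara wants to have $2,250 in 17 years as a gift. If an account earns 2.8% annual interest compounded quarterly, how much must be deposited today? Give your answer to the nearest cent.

$1,400.16

Periodic rate = 2.8%/4 = 0.007; 68 periods.
P = 2,250/(1 + 0.007)^68 ≈ 2,250/1.606956045 ≈ 1,400.1628.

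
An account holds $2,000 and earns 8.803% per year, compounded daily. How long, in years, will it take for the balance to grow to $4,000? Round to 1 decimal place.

We need (1 + 0.000241178)^(365t) = 2, so 365t = ln 2 / ln 1.000241 ≈ 2874.3522.
t ≈ 2874.3522/365 = 7.8749 years.

7.9 years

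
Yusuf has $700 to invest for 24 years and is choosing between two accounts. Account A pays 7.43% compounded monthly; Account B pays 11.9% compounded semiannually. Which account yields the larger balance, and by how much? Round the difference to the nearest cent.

Account B, by $7,077.37

Account A growth factor: (1 + 0.0743/12)^288 ≈ 5.91624639; balance ≈ 4,141.3725.
Account B growth factor: (1 + 0.0595)^48 ≈ 16.026774643; balance ≈ 11,218.7423.
Account B is larger by 7,077.3698.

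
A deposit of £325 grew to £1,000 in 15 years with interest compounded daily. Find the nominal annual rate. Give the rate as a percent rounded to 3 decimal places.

The 5475-period growth factor is 1,000/325 = 3.07692.
r/365 = 3.07692^(1/5475) − 1 ≈ 0.000205305, so r ≈ 365·0.000205305 = 7.49364%.

7.494%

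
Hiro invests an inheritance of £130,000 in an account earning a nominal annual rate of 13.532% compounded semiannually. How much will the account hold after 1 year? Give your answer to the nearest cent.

Growth factor = (1 + 0.06766)^2 ≈ 1.1398978756.
A ≈ 130,000 × 1.1398978756 ≈ 148,186.7238.

£148,186.72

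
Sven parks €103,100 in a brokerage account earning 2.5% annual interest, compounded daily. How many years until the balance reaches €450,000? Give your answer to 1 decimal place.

We need (1 + 0.0000684932)^(365t) = 4.3647, so 365t = ln 4.3647 / ln 1.000068 ≈ 21514.5404.
t ≈ 21514.5404/365 = 58.9439 years.

58.9 years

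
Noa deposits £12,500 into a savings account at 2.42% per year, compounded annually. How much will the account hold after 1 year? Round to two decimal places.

Annual rate = 2.42% = 0.0242; years = 1.
A = 12,500·(1 + 0.0242)^1 ≈ 12,500·1.0242 ≈ 12,802.5000.

£12,802.50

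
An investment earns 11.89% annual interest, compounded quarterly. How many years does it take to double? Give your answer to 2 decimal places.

(1 + 0.029725)^(4t) = 2.
4t = ln 2 / ln(1 + 0.029725) ≈ 0.69315/0.0292918 ≈ 23.6635.
t ≈ 5.9159.

5.92 years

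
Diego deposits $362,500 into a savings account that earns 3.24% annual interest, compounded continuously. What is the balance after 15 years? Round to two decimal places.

$589,352.50

A = P·e^(rt) = 362,500·e^(0.0324·15) = 362,500·e^0.486.
e^0.486 ≈ 1.62579999621, so A ≈ 589,352.4986.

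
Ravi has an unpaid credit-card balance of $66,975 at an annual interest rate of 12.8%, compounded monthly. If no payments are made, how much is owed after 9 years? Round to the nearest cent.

Periodic rate = 12.8%/12 = 0.0106667; periods = 12·9 = 108.
A = 66,975·(1 + 0.128/12)^108 ≈ 66,975·3.14526876414 ≈ 210,654.3755.

$210,654.38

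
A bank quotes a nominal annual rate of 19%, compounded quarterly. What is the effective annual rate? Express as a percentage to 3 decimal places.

20.397%

One year is 4 periods at 0.0475 each: (1 + 0.0475)^4 ≈ 1.203971.
EAR = 1.203971 − 1 ≈ 20.39713%.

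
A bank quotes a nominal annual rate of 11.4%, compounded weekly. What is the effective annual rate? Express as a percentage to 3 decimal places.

EAR = (1 + 11.4%/52)^52 − 1 = (1 + 0.00219231)^52 − 1.
(1 + 0.00219231)^52 ≈ 1.120612, so EAR ≈ 12.06123%.

12.061%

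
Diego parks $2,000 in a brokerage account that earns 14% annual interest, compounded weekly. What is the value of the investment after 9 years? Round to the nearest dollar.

$7,039

Growth factor = (1 + 0.14/52)^468 ≈ 3.519457591.
A ≈ 2,000 × 3.519457591 ≈ 7,038.9152.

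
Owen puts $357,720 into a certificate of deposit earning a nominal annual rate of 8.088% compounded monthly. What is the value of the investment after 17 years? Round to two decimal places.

Periodic rate = 8.088%/12 = 0.00674; periods = 12·17 = 204.
A = 357,720·(1 + 0.00674)^204 ≈ 357,720·3.936716894735 ≈ 1,408,242.3676.

$1,408,242.37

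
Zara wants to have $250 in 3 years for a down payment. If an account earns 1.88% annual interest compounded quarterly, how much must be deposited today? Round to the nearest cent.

Growth factor = (1 + 0.0047)^12 ≈ 1.05788102.
P = 250/1.05788102 ≈ 236.3215.

$236.32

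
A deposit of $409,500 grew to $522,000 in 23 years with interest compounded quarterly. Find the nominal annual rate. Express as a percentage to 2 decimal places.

The 92-period growth factor is 522,000/409,500 = 1.27473.
r/4 = 1.27473^(1/92) − 1 ≈ 0.00264186, so r ≈ 4·0.00264186 = 1.05674%.

1.06%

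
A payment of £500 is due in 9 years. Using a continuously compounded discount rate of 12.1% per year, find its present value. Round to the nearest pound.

£168

P = A·e^(−rt) = 500·e^(−1.089).
e^(−1.089) ≈ 0.336552878, so P ≈ 168.2764.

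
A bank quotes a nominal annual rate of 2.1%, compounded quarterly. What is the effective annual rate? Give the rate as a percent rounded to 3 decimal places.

One year is 4 periods at 0.00525 each: (1 + 0.00525)^4 ≈ 1.021166.
EAR = 1.021166 − 1 ≈ 2.11660%.

2.117%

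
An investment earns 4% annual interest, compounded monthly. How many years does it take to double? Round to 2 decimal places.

(1 + 0.00333333)^(12t) = 2.
12t = ln 2 / ln(1 + 0.00333333) ≈ 0.69315/0.00332779 ≈ 208.2905.
t ≈ 17.3575.

17.36 years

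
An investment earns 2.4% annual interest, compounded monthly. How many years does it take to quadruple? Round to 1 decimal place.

57.8 years

(1 + 0.002)^(12t) = 4.
12t = ln 4 / ln(1 + 0.002) ≈ 1.3863/0.001998 ≈ 693.8401.
t ≈ 57.8200.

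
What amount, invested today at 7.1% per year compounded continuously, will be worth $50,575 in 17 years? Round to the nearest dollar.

P = A·e^(−rt) = 50,575·e^(−1.207).
e^(−1.207) ≈ 0.2990932145, so P ≈ 15,126.6393.

$15,127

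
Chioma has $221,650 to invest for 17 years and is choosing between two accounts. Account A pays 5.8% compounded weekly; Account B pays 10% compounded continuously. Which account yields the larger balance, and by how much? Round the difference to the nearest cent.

A: (1 + 0.058/52)^884 ≈ 2.67901857456, so 221,650 × 2.67901857456 ≈ 593,804.4671.
B: e^(0.1·17) = e^1.7 ≈ 5.473947391727, so 221,650 × 5.473947391727 ≈ 1,213,300.4394.
Difference ≈ 619,495.9723 in favor of B.

Account B, by $619,495.97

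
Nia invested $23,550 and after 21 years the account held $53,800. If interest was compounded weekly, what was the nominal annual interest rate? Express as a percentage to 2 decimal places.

(1 + r/52)^1092 = 53,800/23,550 = 2.2845.
1 + r/52 = 2.2845^(1/1092) ≈ 1.000757, so r/52 ≈ 0.000756832.
r ≈ 52·0.000756832 = 3.93552%.

3.94%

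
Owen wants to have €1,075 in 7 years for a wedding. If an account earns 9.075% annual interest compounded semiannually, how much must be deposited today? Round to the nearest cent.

Periodic rate = 9.075%/2 = 0.045375; 14 periods.
P = 1,075/(1 + 0.045375)^14 ≈ 1,075/1.861270684 ≈ 577.5624.

€577.56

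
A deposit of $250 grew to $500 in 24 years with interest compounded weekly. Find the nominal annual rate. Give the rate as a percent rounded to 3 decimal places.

2.889%

(1 + r/52)^1248 = 500/250 = 2.
1 + r/52 = 2^(1/1248) ≈ 1.000556, so r/52 ≈ 0.000555561.
r ≈ 52·0.000555561 = 2.88892%.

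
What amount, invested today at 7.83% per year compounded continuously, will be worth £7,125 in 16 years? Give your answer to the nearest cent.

P = A·e^(−rt) = 7,125·e^(−1.2528).
e^(−1.2528) ≈ 0.2857037055, so P ≈ 2,035.6389.

£2,035.64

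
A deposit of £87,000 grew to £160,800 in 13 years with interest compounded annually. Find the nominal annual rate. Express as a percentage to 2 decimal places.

(1 + r)^13 = 160,800/87,000 = 1.84828.
1 + r = 1.84828^(1/13) ≈ 1.048384, so r ≈ 0.0483843.
r ≈ 4.83843%.

4.84%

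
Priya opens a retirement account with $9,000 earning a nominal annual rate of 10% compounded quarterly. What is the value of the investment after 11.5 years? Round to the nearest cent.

$28,024.66

Periodic rate = 10%/4 = 0.025; periods = 4·11.5 = 46.
A = 9,000·(1 + 0.025)^46 ≈ 9,000·3.1138508609 ≈ 28,024.6577.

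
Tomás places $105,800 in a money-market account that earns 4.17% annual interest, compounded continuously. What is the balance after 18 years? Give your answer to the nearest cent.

A = P·e^(rt) = 105,800·e^(0.0417·18) = 105,800·e^0.7506.
e^0.7506 ≈ 2.11827059776, so A ≈ 224,113.0292.

$224,113.03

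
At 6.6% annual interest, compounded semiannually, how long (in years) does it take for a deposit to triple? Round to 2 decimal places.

(1 + 0.033)^(2t) = 3.
2t = ln 3 / ln(1 + 0.033) ≈ 1.0986/0.0324672 ≈ 33.8376.
t ≈ 16.9188.

16.92 years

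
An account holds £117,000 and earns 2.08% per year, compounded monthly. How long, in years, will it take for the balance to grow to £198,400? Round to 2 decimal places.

25.41 years

(1 + 0.00173333)^(12t) = 198,400/117,000 = 1.6957.
12t·ln(1 + 0.00173333) = ln(1.6957); 12t = 0.52811/0.00173183 ≈ 304.9436.
t ≈ 25.4120 years.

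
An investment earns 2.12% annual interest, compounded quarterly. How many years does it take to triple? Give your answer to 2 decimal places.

51.96 years

(1 + 0.0053)^(4t) = 3.
4t = ln 3 / ln(1 + 0.0053) ≈ 1.0986/0.005286 ≈ 207.8342.
t ≈ 51.9585.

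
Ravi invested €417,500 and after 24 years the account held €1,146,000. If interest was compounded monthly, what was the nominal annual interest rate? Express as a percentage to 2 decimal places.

4.21%

The 288-period growth factor is 1,146,000/417,500 = 2.74491.
r/12 = 2.74491^(1/288) − 1 ≈ 0.00351222, so r ≈ 12·0.00351222 = 4.21467%.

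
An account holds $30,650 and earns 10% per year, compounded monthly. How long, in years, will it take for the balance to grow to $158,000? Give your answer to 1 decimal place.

16.5 years

We need (1 + 0.00833333)^(12t) = 5.155, so 12t = ln 5.155 / ln 1.008333 ≈ 197.6143.
t ≈ 197.6143/12 = 16.4679 years.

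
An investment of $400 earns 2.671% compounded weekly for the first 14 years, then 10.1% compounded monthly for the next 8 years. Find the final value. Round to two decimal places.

Phase 1: 400·(1 + 0.02671/52)^728 ≈ 581.3242.
Phase 2: 581.3242·(1 + 0.101/12)^96 ≈ 1,299.7499.

$1,299.75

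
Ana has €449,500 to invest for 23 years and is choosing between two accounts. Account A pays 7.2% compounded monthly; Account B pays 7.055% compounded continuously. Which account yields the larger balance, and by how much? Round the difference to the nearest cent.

Account A, by €65,609.27

A: (1 + 0.006)^276 ≈ 5.212459321174, so 449,500 × 5.212459321174 ≈ 2,343,000.4649.
B: e^(0.07055·23) = e^1.62265 ≈ 5.066498764249, so 449,500 × 5.066498764249 ≈ 2,277,391.1945.
Difference ≈ 65,609.2703 in favor of A.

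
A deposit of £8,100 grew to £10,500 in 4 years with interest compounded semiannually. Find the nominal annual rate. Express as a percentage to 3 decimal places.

(1 + r/2)^8 = 10,500/8,100 = 1.2963.
1 + r/2 = 1.2963^(1/8) ≈ 1.032971, so r/2 ≈ 0.0329708.
r ≈ 2·0.0329708 = 6.59416%.

6.594%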